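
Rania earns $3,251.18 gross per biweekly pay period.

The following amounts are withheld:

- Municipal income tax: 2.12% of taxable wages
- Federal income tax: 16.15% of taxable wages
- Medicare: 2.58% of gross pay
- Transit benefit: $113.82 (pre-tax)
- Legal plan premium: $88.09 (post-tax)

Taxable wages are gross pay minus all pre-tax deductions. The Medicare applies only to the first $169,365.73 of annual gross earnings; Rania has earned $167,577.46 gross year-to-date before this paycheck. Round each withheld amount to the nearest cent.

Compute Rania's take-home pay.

Transit benefit: $113.82
Taxable wages = $3,251.18 − $113.82 = $3,137.36
Municipal income tax: $3,137.36 × 0.0212 = $66.51
Federal income tax: $3,137.36 × 0.1615 = $506.68
Medicare: only $169,365.73 − $167,577.46 = $1,788.27 of this check is subject → $1,788.27 × 0.0258 = $46.14
Legal plan premium: $88.09
Total deductions = $113.82 + $66.51 + $506.68 + $46.14 + $88.09 = $821.24
Net pay = $3,251.18 − $821.24 = $2,429.94

$2,429.94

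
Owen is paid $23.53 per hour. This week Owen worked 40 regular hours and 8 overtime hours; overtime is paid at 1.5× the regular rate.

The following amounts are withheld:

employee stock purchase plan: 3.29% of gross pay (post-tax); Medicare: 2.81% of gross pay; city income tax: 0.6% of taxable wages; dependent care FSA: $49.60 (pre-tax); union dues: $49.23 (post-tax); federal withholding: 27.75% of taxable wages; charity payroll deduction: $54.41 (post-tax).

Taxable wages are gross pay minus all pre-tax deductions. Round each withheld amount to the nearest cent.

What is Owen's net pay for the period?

$662.87

Regular pay: 40 × $23.53 = $941.20
Overtime pay: 8 × $23.53 × 1.5 = $282.36
Gross pay = $941.20 + $282.36 = $1223.56
Dependent care FSA: $49.60
Taxable wages = $1223.56 − $49.60 = $1173.96
Federal withholding: $1173.96 × 0.2775 = $325.77
City income tax: $1173.96 × 0.006 = $7.04
Medicare: $1223.56 × 0.0281 = $34.38
Union dues: $49.23
Charity payroll deduction: $54.41
Employee stock purchase plan: $1223.56 × 0.0329 = $40.26
Total deductions = $49.60 + $325.77 + $7.04 + $34.38 + $49.23 + $54.41 + $40.26 = $560.69
Net pay = $1223.56 − $560.69 = $662.87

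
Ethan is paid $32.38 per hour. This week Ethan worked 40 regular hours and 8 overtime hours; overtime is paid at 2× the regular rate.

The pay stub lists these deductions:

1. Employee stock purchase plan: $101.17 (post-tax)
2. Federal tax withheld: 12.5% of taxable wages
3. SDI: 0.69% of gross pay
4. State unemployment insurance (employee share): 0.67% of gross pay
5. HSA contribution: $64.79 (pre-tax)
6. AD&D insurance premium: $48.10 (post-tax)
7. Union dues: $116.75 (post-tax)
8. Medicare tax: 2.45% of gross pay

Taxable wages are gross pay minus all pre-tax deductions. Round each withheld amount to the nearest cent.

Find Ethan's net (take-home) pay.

$1,194.82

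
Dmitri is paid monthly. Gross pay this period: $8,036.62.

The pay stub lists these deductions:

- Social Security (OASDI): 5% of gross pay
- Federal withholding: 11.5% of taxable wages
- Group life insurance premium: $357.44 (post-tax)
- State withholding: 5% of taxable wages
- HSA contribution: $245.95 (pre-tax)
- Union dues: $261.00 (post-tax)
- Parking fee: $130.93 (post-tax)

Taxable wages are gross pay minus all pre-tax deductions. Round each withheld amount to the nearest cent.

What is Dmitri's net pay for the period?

HSA contribution: $245.95
Taxable wages = $8,036.62 − $245.95 = $7,790.67
Federal withholding: $7,790.67 × 0.115 = $895.93
State withholding: $7,790.67 × 0.05 = $389.53
Social Security (OASDI): $8,036.62 × 0.05 = $401.83
Group life insurance premium: $357.44
Parking fee: $130.93
Union dues: $261.00
Total deductions = $245.95 + $895.93 + $389.53 + $401.83 + $357.44 + $130.93 + $261.00 = $2,682.61
Net pay = $8,036.62 − $2,682.61 = $5,354.01

$5,354.01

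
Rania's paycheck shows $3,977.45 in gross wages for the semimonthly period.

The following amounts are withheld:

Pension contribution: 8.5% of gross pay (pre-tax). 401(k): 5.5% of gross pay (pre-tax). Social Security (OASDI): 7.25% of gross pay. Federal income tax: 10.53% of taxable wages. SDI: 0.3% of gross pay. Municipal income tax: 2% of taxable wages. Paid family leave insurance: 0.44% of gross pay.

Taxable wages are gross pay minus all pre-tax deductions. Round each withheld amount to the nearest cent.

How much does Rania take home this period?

$2,674.21

Pension contribution: $3,977.45 × 0.085 = $338.08
401(k): $3,977.45 × 0.055 = $218.76
Pre-tax total = $338.08 + $218.76 = $556.84
Taxable wages = $3,977.45 − $556.84 = $3,420.61
Federal income tax: $3,420.61 × 0.1053 = $360.19
Municipal income tax: $3,420.61 × 0.02 = $68.41
Paid family leave insurance: $3,977.45 × 0.0044 = $17.50
Social Security (OASDI): $3,977.45 × 0.0725 = $288.37
SDI: $3,977.45 × 0.003 = $11.93
Total deductions = $338.08 + $218.76 + $360.19 + $68.41 + $17.50 + $288.37 + $11.93 = $1,303.24
Net pay = $3,977.45 − $1,303.24 = $2,674.21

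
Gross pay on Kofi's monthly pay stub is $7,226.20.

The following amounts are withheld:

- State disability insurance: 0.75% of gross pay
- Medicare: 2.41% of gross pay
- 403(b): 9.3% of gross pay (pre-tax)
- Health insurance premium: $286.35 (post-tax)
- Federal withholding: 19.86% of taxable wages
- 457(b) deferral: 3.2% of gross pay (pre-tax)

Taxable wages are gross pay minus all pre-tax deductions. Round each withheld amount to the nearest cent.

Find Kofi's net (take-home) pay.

$4,552.49

403(b): $7,226.20 × 0.093 = $672.04
457(b) deferral: $7,226.20 × 0.032 = $231.24
Pre-tax total = $672.04 + $231.24 = $903.28
Taxable wages = $7,226.20 − $903.28 = $6,322.92
Federal withholding: $6,322.92 × 0.1986 = $1,255.73
Medicare: $7,226.20 × 0.0241 = $174.15
State disability insurance: $7,226.20 × 0.0075 = $54.20
Health insurance premium: $286.35
Total deductions = $672.04 + $231.24 + $1,255.73 + $174.15 + $54.20 + $286.35 = $2,673.71
Net pay = $7,226.20 − $2,673.71 = $4,552.49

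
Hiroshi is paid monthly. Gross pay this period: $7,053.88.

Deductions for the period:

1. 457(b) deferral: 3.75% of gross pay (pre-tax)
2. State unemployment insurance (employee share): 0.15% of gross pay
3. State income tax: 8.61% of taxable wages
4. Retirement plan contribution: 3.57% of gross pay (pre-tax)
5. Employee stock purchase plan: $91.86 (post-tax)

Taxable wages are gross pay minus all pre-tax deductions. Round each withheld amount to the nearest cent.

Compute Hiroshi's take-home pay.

$5,872.22

457(b) deferral: $7,053.88 × 0.0375 = $264.52
Retirement plan contribution: $7,053.88 × 0.0357 = $251.82
Pre-tax total = $264.52 + $251.82 = $516.34
Taxable wages = $7,053.88 − $516.34 = $6,537.54
State income tax: $6,537.54 × 0.0861 = $562.88
State unemployment insurance (employee share): $7,053.88 × 0.0015 = $10.58
Employee stock purchase plan: $91.86
Total deductions = $264.52 + $251.82 + $562.88 + $10.58 + $91.86 = $1,181.66
Net pay = $7,053.88 − $1,181.66 = $5,872.22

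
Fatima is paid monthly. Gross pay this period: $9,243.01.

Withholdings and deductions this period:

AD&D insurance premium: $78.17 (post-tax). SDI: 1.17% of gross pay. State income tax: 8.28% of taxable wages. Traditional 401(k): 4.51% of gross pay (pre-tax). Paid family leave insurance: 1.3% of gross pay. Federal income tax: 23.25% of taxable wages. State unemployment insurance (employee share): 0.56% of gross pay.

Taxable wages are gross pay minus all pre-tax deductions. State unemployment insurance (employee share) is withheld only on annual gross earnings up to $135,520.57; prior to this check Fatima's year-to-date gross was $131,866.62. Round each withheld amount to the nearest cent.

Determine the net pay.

$5,716.33

Traditional 401(k): $9,243.01 × 0.0451 = $416.86
Taxable wages = $9,243.01 − $416.86 = $8,826.15
State income tax: $8,826.15 × 0.0828 = $730.81
Federal income tax: $8,826.15 × 0.2325 = $2,052.08
SDI: $9,243.01 × 0.0117 = $108.14
State unemployment insurance (employee share): only $135,520.57 − $131,866.62 = $3,653.95 of this check is subject → $3,653.95 × 0.0056 = $20.46
Paid family leave insurance: $9,243.01 × 0.013 = $120.16
AD&D insurance premium: $78.17
Total deductions = $416.86 + $730.81 + $2,052.08 + $108.14 + $20.46 + $120.16 + $78.17 = $3,526.68
Net pay = $9,243.01 − $3,526.68 = $5,716.33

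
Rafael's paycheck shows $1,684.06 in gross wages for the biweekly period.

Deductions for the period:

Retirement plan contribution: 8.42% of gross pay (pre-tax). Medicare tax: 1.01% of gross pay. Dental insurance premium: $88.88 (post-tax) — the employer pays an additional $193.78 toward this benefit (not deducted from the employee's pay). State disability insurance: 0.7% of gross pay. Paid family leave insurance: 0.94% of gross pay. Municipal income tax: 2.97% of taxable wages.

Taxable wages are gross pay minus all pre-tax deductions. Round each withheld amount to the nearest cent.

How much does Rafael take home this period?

$1,362.94

Retirement plan contribution: $1,684.06 × 0.0842 = $141.80
Taxable wages = $1,684.06 − $141.80 = $1,542.26
Municipal income tax: $1,542.26 × 0.0297 = $45.81
Paid family leave insurance: $1,684.06 × 0.0094 = $15.83
State disability insurance: $1,684.06 × 0.007 = $11.79
Medicare tax: $1,684.06 × 0.0101 = $17.01
Dental insurance premium: $88.88
(Employer's $193.78 toward dental insurance premium is not withheld from the employee.)
Total deductions = $141.80 + $45.81 + $15.83 + $11.79 + $17.01 + $88.88 = $321.12
Net pay = $1,684.06 − $321.12 = $1,362.94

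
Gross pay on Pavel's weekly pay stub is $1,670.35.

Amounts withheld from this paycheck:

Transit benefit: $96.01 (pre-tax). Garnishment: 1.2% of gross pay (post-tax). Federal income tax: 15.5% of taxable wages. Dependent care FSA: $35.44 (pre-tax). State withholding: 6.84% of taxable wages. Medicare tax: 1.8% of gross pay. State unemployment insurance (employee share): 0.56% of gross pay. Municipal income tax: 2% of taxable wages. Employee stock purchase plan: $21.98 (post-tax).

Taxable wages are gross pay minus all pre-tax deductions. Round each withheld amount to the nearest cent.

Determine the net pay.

Transit benefit: $96.01
Dependent care FSA: $35.44
Pre-tax total = $96.01 + $35.44 = $131.45
Taxable wages = $1,670.35 − $131.45 = $1,538.90
Municipal income tax: $1,538.90 × 0.02 = $30.78
State withholding: $1,538.90 × 0.0684 = $105.26
Federal income tax: $1,538.90 × 0.155 = $238.53
Medicare tax: $1,670.35 × 0.018 = $30.07
State unemployment insurance (employee share): $1,670.35 × 0.0056 = $9.35
Garnishment: $1,670.35 × 0.012 = $20.04
Employee stock purchase plan: $21.98
Total deductions = $96.01 + $35.44 + $30.78 + $105.26 + $238.53 + $30.07 + $9.35 + $20.04 + $21.98 = $587.46
Net pay = $1,670.35 − $587.46 = $1,082.89

$1,082.89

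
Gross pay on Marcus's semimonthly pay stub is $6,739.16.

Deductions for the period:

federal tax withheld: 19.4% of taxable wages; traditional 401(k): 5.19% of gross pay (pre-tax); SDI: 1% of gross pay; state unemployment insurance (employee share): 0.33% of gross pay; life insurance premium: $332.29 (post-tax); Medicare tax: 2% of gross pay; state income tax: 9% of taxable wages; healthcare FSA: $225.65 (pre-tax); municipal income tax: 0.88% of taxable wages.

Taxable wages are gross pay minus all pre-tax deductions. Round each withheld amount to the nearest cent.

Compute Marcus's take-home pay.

$3,802.30

Healthcare FSA: $225.65
Traditional 401(k): $6,739.16 × 0.0519 = $349.76
Pre-tax total = $225.65 + $349.76 = $575.41
Taxable wages = $6,739.16 − $575.41 = $6,163.75
Municipal income tax: $6,163.75 × 0.0088 = $54.24
State income tax: $6,163.75 × 0.09 = $554.74
Federal tax withheld: $6,163.75 × 0.194 = $1,195.77
Medicare tax: $6,739.16 × 0.02 = $134.78
State unemployment insurance (employee share): $6,739.16 × 0.0033 = $22.24
SDI: $6,739.16 × 0.01 = $67.39
Life insurance premium: $332.29
Total deductions = $225.65 + $349.76 + $54.24 + $554.74 + $1,195.77 + $134.78 + $22.24 + $67.39 + $332.29 = $2,936.86
Net pay = $6,739.16 − $2,936.86 = $3,802.30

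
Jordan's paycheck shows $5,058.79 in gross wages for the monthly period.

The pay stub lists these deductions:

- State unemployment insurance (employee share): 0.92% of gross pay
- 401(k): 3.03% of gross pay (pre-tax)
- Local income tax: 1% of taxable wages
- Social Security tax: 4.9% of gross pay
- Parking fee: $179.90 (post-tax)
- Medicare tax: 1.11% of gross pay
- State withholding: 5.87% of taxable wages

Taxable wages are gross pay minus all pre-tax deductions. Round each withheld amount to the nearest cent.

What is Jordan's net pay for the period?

$4,038.03

401(k): $5,058.79 × 0.0303 = $153.28
Taxable wages = $5,058.79 − $153.28 = $4,905.51
Local income tax: $4,905.51 × 0.01 = $49.06
State withholding: $4,905.51 × 0.0587 = $287.95
State unemployment insurance (employee share): $5,058.79 × 0.0092 = $46.54
Medicare tax: $5,058.79 × 0.0111 = $56.15
Social Security tax: $5,058.79 × 0.049 = $247.88
Parking fee: $179.90
Total deductions = $153.28 + $49.06 + $287.95 + $46.54 + $56.15 + $247.88 + $179.90 = $1,020.76
Net pay = $5,058.79 − $1,020.76 = $4,038.03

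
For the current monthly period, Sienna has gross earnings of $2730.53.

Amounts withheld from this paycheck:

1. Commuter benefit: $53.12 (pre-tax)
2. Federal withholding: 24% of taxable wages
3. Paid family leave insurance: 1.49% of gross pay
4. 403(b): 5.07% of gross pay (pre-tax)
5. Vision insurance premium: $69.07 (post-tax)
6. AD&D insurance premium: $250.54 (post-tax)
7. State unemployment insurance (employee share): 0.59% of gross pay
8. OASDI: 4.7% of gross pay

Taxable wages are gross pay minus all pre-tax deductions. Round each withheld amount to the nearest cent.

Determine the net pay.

403(b): $2730.53 × 0.0507 = $138.44
Commuter benefit: $53.12
Pre-tax total = $138.44 + $53.12 = $191.56
Taxable wages = $2730.53 − $191.56 = $2538.97
Federal withholding: $2538.97 × 0.24 = $609.35
OASDI: $2730.53 × 0.047 = $128.33
Paid family leave insurance: $2730.53 × 0.0149 = $40.68
State unemployment insurance (employee share): $2730.53 × 0.0059 = $16.11
Vision insurance premium: $69.07
AD&D insurance premium: $250.54
Total deductions = $138.44 + $53.12 + $609.35 + $128.33 + $40.68 + $16.11 + $69.07 + $250.54 = $1305.64
Net pay = $2730.53 − $1305.64 = $1424.89

$1424.89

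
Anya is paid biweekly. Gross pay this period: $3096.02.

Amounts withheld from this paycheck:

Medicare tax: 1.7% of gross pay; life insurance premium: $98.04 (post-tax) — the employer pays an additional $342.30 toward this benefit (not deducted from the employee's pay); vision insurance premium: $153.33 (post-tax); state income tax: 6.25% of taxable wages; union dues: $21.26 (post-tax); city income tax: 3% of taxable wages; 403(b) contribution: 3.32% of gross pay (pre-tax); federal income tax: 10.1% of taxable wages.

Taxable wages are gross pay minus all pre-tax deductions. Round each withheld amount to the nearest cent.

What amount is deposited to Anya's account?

$2088.77

403(b) contribution: $3096.02 × 0.0332 = $102.79
Taxable wages = $3096.02 − $102.79 = $2993.23
Federal income tax: $2993.23 × 0.101 = $302.32
State income tax: $2993.23 × 0.0625 = $187.08
City income tax: $2993.23 × 0.03 = $89.80
Medicare tax: $3096.02 × 0.017 = $52.63
Vision insurance premium: $153.33
Life insurance premium: $98.04
Union dues: $21.26
(Employer's $342.30 toward life insurance premium is not withheld from the employee.)
Total deductions = $102.79 + $302.32 + $187.08 + $89.80 + $52.63 + $153.33 + $98.04 + $21.26 = $1007.25
Net pay = $3096.02 − $1007.25 = $2088.77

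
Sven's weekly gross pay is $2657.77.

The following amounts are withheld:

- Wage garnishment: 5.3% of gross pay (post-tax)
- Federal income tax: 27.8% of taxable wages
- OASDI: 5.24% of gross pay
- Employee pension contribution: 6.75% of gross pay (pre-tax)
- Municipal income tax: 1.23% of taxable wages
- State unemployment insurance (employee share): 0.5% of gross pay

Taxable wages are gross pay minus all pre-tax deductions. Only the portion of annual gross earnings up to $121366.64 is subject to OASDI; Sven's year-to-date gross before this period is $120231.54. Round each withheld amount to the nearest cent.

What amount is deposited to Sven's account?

$1545.27

Employee pension contribution: $2657.77 × 0.0675 = $179.40
Taxable wages = $2657.77 − $179.40 = $2478.37
Municipal income tax: $2478.37 × 0.0123 = $30.48
Federal income tax: $2478.37 × 0.278 = $688.99
OASDI: only $121366.64 − $120231.54 = $1135.10 of this check is subject → $1135.10 × 0.0524 = $59.48
State unemployment insurance (employee share): $2657.77 × 0.005 = $13.29
Wage garnishment: $2657.77 × 0.053 = $140.86
Total deductions = $179.40 + $30.48 + $688.99 + $59.48 + $13.29 + $140.86 = $1112.50
Net pay = $2657.77 − $1112.50 = $1545.27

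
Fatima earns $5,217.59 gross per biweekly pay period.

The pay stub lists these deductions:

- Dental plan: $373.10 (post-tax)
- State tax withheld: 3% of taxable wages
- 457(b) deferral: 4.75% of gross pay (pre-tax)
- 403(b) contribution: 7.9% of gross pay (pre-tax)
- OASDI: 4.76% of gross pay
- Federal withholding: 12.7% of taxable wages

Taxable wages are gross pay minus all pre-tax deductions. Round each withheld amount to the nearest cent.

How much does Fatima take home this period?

457(b) deferral: $5,217.59 × 0.0475 = $247.84
403(b) contribution: $5,217.59 × 0.079 = $412.19
Pre-tax total = $247.84 + $412.19 = $660.03
Taxable wages = $5,217.59 − $660.03 = $4,557.56
Federal withholding: $4,557.56 × 0.127 = $578.81
State tax withheld: $4,557.56 × 0.03 = $136.73
OASDI: $5,217.59 × 0.0476 = $248.36
Dental plan: $373.10
Total deductions = $247.84 + $412.19 + $578.81 + $136.73 + $248.36 + $373.10 = $1,997.03
Net pay = $5,217.59 − $1,997.03 = $3,220.56

$3,220.56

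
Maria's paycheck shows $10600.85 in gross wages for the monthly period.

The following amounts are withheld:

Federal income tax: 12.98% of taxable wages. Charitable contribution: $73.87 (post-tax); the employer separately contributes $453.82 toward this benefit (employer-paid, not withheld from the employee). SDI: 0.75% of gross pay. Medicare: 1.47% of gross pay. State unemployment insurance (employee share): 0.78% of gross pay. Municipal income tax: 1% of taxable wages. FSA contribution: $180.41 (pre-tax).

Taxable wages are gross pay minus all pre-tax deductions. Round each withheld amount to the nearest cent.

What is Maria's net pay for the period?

$8571.77

FSA contribution: $180.41
Taxable wages = $10600.85 − $180.41 = $10420.44
Federal income tax: $10420.44 × 0.1298 = $1352.57
Municipal income tax: $10420.44 × 0.01 = $104.20
Medicare: $10600.85 × 0.0147 = $155.83
SDI: $10600.85 × 0.0075 = $79.51
State unemployment insurance (employee share): $10600.85 × 0.0078 = $82.69
Charitable contribution: $73.87
(Employer's $453.82 toward charitable contribution is not withheld from the employee.)
Total deductions = $180.41 + $1352.57 + $104.20 + $155.83 + $79.51 + $82.69 + $73.87 = $2029.08
Net pay = $10600.85 − $2029.08 = $8571.77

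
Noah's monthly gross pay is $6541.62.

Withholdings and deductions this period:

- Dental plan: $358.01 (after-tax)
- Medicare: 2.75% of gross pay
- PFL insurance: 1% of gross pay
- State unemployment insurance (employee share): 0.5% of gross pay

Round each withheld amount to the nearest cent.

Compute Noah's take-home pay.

$5905.59

Medicare: $6541.62 × 0.0275 = $179.89
State unemployment insurance (employee share): $6541.62 × 0.005 = $32.71
PFL insurance: $6541.62 × 0.01 = $65.42
Dental plan: $358.01
Total deductions = $179.89 + $32.71 + $65.42 + $358.01 = $636.03
Net pay = $6541.62 − $636.03 = $5905.59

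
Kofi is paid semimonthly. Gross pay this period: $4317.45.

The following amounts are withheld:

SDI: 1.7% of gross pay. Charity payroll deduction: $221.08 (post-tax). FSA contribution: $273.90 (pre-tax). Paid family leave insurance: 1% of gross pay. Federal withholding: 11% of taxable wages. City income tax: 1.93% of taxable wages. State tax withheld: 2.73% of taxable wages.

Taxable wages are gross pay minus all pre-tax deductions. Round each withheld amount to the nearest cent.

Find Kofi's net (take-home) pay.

FSA contribution: $273.90
Taxable wages = $4317.45 − $273.90 = $4043.55
City income tax: $4043.55 × 0.0193 = $78.04
Federal withholding: $4043.55 × 0.11 = $444.79
State tax withheld: $4043.55 × 0.0273 = $110.39
Paid family leave insurance: $4317.45 × 0.01 = $43.17
SDI: $4317.45 × 0.017 = $73.40
Charity payroll deduction: $221.08
Total deductions = $273.90 + $78.04 + $444.79 + $110.39 + $43.17 + $73.40 + $221.08 = $1244.77
Net pay = $4317.45 − $1244.77 = $3072.68

$3072.68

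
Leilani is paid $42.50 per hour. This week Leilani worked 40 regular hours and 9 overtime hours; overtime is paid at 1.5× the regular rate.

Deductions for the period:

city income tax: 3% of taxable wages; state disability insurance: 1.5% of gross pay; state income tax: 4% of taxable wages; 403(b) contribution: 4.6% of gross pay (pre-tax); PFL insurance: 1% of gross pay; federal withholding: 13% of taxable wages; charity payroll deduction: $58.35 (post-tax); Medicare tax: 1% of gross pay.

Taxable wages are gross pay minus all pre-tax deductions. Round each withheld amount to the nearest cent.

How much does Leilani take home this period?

Regular pay: 40 × $42.50 = $1,700.00
Overtime pay: 9 × $42.50 × 1.5 = $573.75
Gross pay = $1,700.00 + $573.75 = $2,273.75
403(b) contribution: $2,273.75 × 0.046 = $104.59
Taxable wages = $2,273.75 − $104.59 = $2,169.16
Federal withholding: $2,169.16 × 0.13 = $281.99
State income tax: $2,169.16 × 0.04 = $86.77
City income tax: $2,169.16 × 0.03 = $65.07
State disability insurance: $2,273.75 × 0.015 = $34.11
Medicare tax: $2,273.75 × 0.01 = $22.74
PFL insurance: $2,273.75 × 0.01 = $22.74
Charity payroll deduction: $58.35
Total deductions = $104.59 + $281.99 + $86.77 + $65.07 + $34.11 + $22.74 + $22.74 + $58.35 = $676.36
Net pay = $2,273.75 − $676.36 = $1,597.39

$1,597.39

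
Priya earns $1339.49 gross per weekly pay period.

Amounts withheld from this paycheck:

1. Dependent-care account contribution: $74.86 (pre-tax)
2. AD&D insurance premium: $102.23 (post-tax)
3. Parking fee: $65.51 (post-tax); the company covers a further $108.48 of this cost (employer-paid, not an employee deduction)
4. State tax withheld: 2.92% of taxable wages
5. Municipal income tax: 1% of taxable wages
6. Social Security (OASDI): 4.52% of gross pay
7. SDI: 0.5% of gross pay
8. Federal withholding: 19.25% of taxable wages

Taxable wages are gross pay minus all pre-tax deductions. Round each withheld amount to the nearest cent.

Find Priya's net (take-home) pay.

Dependent-care account contribution: $74.86
Taxable wages = $1339.49 − $74.86 = $1264.63
Municipal income tax: $1264.63 × 0.01 = $12.65
State tax withheld: $1264.63 × 0.0292 = $36.93
Federal withholding: $1264.63 × 0.1925 = $243.44
Social Security (OASDI): $1339.49 × 0.0452 = $60.54
SDI: $1339.49 × 0.005 = $6.70
AD&D insurance premium: $102.23
Parking fee: $65.51
(Employer's $108.48 toward parking fee is not withheld from the employee.)
Total deductions = $74.86 + $12.65 + $36.93 + $243.44 + $60.54 + $6.70 + $102.23 + $65.51 = $602.86
Net pay = $1339.49 − $602.86 = $736.63

$736.63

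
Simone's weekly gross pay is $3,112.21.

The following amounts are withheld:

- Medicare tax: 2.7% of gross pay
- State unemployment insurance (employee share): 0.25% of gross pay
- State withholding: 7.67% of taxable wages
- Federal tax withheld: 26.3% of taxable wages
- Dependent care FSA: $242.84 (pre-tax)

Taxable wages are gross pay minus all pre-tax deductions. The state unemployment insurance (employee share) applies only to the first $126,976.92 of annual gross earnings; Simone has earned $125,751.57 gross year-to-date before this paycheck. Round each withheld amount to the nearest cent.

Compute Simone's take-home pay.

$1,807.56

Dependent care FSA: $242.84
Taxable wages = $3,112.21 − $242.84 = $2,869.37
Federal tax withheld: $2,869.37 × 0.263 = $754.64
State withholding: $2,869.37 × 0.0767 = $220.08
State unemployment insurance (employee share): only $126,976.92 − $125,751.57 = $1,225.35 of this check is subject → $1,225.35 × 0.0025 = $3.06
Medicare tax: $3,112.21 × 0.027 = $84.03
Total deductions = $242.84 + $754.64 + $220.08 + $3.06 + $84.03 = $1,304.65
Net pay = $3,112.21 − $1,304.65 = $1,807.56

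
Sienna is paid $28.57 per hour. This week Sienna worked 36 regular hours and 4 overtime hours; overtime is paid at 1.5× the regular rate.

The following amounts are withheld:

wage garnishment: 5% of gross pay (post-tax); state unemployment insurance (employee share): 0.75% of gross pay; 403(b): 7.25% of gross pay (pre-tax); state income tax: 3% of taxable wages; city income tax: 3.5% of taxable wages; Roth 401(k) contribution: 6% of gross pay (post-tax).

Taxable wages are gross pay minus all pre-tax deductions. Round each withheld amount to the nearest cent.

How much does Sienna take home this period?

Regular pay: 36 × $28.57 = $1,028.52
Overtime pay: 4 × $28.57 × 1.5 = $171.42
Gross pay = $1,028.52 + $171.42 = $1,199.94
403(b): $1,199.94 × 0.0725 = $87.00
Taxable wages = $1,199.94 − $87.00 = $1,112.94
City income tax: $1,112.94 × 0.035 = $38.95
State income tax: $1,112.94 × 0.03 = $33.39
State unemployment insurance (employee share): $1,199.94 × 0.0075 = $9.00
Wage garnishment: $1,199.94 × 0.05 = $60.00
Roth 401(k) contribution: $1,199.94 × 0.06 = $72.00
Total deductions = $87.00 + $38.95 + $33.39 + $9.00 + $60.00 + $72.00 = $300.34
Net pay = $1,199.94 − $300.34 = $899.60

$899.60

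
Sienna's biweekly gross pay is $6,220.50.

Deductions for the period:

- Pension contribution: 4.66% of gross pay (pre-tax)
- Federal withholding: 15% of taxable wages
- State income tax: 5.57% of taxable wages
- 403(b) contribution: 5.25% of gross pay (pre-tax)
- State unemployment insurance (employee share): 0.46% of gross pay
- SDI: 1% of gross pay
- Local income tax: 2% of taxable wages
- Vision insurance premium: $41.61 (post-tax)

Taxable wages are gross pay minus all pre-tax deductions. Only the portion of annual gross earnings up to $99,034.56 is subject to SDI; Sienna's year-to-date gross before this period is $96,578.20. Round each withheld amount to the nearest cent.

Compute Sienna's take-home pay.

$4,244.42

Pension contribution: $6,220.50 × 0.0466 = $289.88
403(b) contribution: $6,220.50 × 0.0525 = $326.58
Pre-tax total = $289.88 + $326.58 = $616.46
Taxable wages = $6,220.50 − $616.46 = $5,604.04
State income tax: $5,604.04 × 0.0557 = $312.15
Local income tax: $5,604.04 × 0.02 = $112.08
Federal withholding: $5,604.04 × 0.15 = $840.61
State unemployment insurance (employee share): $6,220.50 × 0.0046 = $28.61
SDI: only $99,034.56 − $96,578.20 = $2,456.36 of this check is subject → $2,456.36 × 0.01 = $24.56
Vision insurance premium: $41.61
Total deductions = $289.88 + $326.58 + $312.15 + $112.08 + $840.61 + $28.61 + $24.56 + $41.61 = $1,976.08
Net pay = $6,220.50 − $1,976.08 = $4,244.42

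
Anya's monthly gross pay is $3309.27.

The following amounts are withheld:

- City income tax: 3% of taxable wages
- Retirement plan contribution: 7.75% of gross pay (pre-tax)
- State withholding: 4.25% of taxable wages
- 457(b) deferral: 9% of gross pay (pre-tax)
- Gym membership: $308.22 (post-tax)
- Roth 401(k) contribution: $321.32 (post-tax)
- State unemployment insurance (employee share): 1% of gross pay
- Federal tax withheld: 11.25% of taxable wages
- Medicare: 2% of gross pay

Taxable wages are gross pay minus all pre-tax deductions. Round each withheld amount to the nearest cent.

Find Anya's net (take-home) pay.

457(b) deferral: $3309.27 × 0.09 = $297.83
Retirement plan contribution: $3309.27 × 0.0775 = $256.47
Pre-tax total = $297.83 + $256.47 = $554.30
Taxable wages = $3309.27 − $554.30 = $2754.97
Federal tax withheld: $2754.97 × 0.1125 = $309.93
City income tax: $2754.97 × 0.03 = $82.65
State withholding: $2754.97 × 0.0425 = $117.09
State unemployment insurance (employee share): $3309.27 × 0.01 = $33.09
Medicare: $3309.27 × 0.02 = $66.19
Roth 401(k) contribution: $321.32
Gym membership: $308.22
Total deductions = $297.83 + $256.47 + $309.93 + $82.65 + $117.09 + $33.09 + $66.19 + $321.32 + $308.22 = $1792.79
Net pay = $3309.27 − $1792.79 = $1516.48

$1516.48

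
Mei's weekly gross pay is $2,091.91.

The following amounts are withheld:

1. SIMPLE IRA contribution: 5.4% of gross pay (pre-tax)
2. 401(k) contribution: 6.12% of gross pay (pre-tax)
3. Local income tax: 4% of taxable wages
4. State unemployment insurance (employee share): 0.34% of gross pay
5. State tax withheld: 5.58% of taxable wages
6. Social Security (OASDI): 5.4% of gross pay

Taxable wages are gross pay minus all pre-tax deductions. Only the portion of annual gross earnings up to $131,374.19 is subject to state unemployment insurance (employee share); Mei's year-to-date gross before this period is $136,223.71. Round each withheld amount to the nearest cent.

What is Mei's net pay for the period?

$1,560.65

401(k) contribution: $2,091.91 × 0.0612 = $128.02
SIMPLE IRA contribution: $2,091.91 × 0.054 = $112.96
Pre-tax total = $128.02 + $112.96 = $240.98
Taxable wages = $2,091.91 − $240.98 = $1,850.93
Local income tax: $1,850.93 × 0.04 = $74.04
State tax withheld: $1,850.93 × 0.0558 = $103.28
State unemployment insurance (employee share): annual cap $131,374.19 already reached (YTD $136,223.71), so $0.00
Social Security (OASDI): $2,091.91 × 0.054 = $112.96
Total deductions = $128.02 + $112.96 + $74.04 + $103.28 + $0.00 + $112.96 = $531.26
Net pay = $2,091.91 − $531.26 = $1,560.65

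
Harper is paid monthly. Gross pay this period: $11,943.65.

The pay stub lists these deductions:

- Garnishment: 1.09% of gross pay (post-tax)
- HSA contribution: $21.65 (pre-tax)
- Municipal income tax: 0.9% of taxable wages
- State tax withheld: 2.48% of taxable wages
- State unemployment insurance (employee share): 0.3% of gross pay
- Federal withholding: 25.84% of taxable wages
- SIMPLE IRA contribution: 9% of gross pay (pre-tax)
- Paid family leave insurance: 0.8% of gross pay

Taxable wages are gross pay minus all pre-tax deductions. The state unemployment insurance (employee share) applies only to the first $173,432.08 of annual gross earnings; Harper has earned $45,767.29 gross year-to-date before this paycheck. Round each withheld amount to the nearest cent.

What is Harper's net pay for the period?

$7,415.99

SIMPLE IRA contribution: $11,943.65 × 0.09 = $1,074.93
HSA contribution: $21.65
Pre-tax total = $1,074.93 + $21.65 = $1,096.58
Taxable wages = $11,943.65 − $1,096.58 = $10,847.07
Federal withholding: $10,847.07 × 0.2584 = $2,802.88
Municipal income tax: $10,847.07 × 0.009 = $97.62
State tax withheld: $10,847.07 × 0.0248 = $269.01
State unemployment insurance (employee share): cap not yet reached, full $11,943.65 is subject → $11,943.65 × 0.003 = $35.83
Paid family leave insurance: $11,943.65 × 0.008 = $95.55
Garnishment: $11,943.65 × 0.0109 = $130.19
Total deductions = $1,074.93 + $21.65 + $2,802.88 + $97.62 + $269.01 + $35.83 + $95.55 + $130.19 = $4,527.66
Net pay = $11,943.65 − $4,527.66 = $7,415.99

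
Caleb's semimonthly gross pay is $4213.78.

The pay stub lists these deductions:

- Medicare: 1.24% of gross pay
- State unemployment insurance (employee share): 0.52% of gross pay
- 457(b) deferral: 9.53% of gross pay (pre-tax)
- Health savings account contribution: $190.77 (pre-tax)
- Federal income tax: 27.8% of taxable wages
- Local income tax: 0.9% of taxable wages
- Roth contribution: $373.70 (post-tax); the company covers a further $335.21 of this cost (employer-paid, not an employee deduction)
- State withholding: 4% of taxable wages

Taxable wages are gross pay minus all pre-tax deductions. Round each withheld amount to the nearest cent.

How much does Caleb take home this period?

457(b) deferral: $4213.78 × 0.0953 = $401.57
Health savings account contribution: $190.77
Pre-tax total = $401.57 + $190.77 = $592.34
Taxable wages = $4213.78 − $592.34 = $3621.44
State withholding: $3621.44 × 0.04 = $144.86
Federal income tax: $3621.44 × 0.278 = $1006.76
Local income tax: $3621.44 × 0.009 = $32.59
State unemployment insurance (employee share): $4213.78 × 0.0052 = $21.91
Medicare: $4213.78 × 0.0124 = $52.25
Roth contribution: $373.70
(Employer's $335.21 toward Roth contribution is not withheld from the employee.)
Total deductions = $401.57 + $190.77 + $144.86 + $1006.76 + $32.59 + $21.91 + $52.25 + $373.70 = $2224.41
Net pay = $4213.78 − $2224.41 = $1989.37

$1989.37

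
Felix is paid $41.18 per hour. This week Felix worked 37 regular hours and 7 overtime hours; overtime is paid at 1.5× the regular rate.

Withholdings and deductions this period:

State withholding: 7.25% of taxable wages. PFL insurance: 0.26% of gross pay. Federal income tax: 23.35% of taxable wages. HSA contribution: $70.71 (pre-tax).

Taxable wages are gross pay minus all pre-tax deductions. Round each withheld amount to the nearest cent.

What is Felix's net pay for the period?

$1,303.33

Regular pay: 37 × $41.18 = $1,523.66
Overtime pay: 7 × $41.18 × 1.5 = $432.39
Gross pay = $1,523.66 + $432.39 = $1,956.05
HSA contribution: $70.71
Taxable wages = $1,956.05 − $70.71 = $1,885.34
Federal income tax: $1,885.34 × 0.2335 = $440.23
State withholding: $1,885.34 × 0.0725 = $136.69
PFL insurance: $1,956.05 × 0.0026 = $5.09
Total deductions = $70.71 + $440.23 + $136.69 + $5.09 = $652.72
Net pay = $1,956.05 − $652.72 = $1,303.33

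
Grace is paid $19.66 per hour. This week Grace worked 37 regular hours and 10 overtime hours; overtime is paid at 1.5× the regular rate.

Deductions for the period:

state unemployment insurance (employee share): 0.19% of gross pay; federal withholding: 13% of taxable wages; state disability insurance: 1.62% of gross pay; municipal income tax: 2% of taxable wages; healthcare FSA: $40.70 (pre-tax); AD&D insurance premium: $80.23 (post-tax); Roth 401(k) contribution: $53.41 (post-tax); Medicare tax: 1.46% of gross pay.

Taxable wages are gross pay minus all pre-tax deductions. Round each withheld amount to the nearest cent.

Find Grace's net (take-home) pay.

Regular pay: 37 × $19.66 = $727.42
Overtime pay: 10 × $19.66 × 1.5 = $294.90
Gross pay = $727.42 + $294.90 = $1,022.32
Healthcare FSA: $40.70
Taxable wages = $1,022.32 − $40.70 = $981.62
Municipal income tax: $981.62 × 0.02 = $19.63
Federal withholding: $981.62 × 0.13 = $127.61
State unemployment insurance (employee share): $1,022.32 × 0.0019 = $1.94
State disability insurance: $1,022.32 × 0.0162 = $16.56
Medicare tax: $1,022.32 × 0.0146 = $14.93
Roth 401(k) contribution: $53.41
AD&D insurance premium: $80.23
Total deductions = $40.70 + $19.63 + $127.61 + $1.94 + $16.56 + $14.93 + $53.41 + $80.23 = $355.01
Net pay = $1,022.32 − $355.01 = $667.31

$667.31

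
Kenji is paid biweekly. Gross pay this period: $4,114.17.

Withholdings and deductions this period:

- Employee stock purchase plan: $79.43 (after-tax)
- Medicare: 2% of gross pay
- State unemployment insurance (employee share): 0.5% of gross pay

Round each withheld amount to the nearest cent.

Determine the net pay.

$3,931.89

Medicare: $4,114.17 × 0.02 = $82.28
State unemployment insurance (employee share): $4,114.17 × 0.005 = $20.57
Employee stock purchase plan: $79.43
Total deductions = $82.28 + $20.57 + $79.43 = $182.28
Net pay = $4,114.17 − $182.28 = $3,931.89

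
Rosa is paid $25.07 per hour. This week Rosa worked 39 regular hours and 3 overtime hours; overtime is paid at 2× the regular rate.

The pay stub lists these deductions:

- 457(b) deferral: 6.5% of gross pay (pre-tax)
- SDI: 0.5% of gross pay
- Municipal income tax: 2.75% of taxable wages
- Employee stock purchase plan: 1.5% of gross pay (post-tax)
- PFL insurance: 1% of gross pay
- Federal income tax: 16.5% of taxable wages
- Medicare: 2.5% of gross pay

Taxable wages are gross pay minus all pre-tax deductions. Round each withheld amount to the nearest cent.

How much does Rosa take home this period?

$789.72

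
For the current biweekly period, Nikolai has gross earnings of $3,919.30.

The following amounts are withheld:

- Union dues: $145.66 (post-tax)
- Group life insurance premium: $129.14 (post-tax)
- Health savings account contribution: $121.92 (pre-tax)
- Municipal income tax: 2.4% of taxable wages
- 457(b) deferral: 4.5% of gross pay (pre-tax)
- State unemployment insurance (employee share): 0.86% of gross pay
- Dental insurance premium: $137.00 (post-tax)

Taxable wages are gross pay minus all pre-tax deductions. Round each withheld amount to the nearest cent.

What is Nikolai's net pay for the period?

457(b) deferral: $3,919.30 × 0.045 = $176.37
Health savings account contribution: $121.92
Pre-tax total = $176.37 + $121.92 = $298.29
Taxable wages = $3,919.30 − $298.29 = $3,621.01
Municipal income tax: $3,621.01 × 0.024 = $86.90
State unemployment insurance (employee share): $3,919.30 × 0.0086 = $33.71
Union dues: $145.66
Group life insurance premium: $129.14
Dental insurance premium: $137.00
Total deductions = $176.37 + $121.92 + $86.90 + $33.71 + $145.66 + $129.14 + $137.00 = $830.70
Net pay = $3,919.30 − $830.70 = $3,088.60

$3,088.60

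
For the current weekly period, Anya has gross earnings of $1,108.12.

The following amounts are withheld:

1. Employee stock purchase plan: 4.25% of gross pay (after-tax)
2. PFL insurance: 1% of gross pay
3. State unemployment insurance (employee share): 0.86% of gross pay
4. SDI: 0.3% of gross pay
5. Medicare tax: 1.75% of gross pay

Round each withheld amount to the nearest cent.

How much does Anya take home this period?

$1,017.70

PFL insurance: $1,108.12 × 0.01 = $11.08
SDI: $1,108.12 × 0.003 = $3.32
State unemployment insurance (employee share): $1,108.12 × 0.0086 = $9.53
Medicare tax: $1,108.12 × 0.0175 = $19.39
Employee stock purchase plan: $1,108.12 × 0.0425 = $47.10
Total deductions = $11.08 + $3.32 + $9.53 + $19.39 + $47.10 = $90.42
Net pay = $1,108.12 − $90.42 = $1,017.70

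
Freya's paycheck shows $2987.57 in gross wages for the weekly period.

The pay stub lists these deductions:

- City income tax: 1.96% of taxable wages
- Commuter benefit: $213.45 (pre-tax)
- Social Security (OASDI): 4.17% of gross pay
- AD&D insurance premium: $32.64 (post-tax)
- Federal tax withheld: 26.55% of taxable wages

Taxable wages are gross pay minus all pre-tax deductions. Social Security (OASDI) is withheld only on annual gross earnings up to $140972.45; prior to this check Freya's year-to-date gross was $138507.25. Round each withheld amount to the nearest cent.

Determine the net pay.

$1847.78

Commuter benefit: $213.45
Taxable wages = $2987.57 − $213.45 = $2774.12
Federal tax withheld: $2774.12 × 0.2655 = $736.53
City income tax: $2774.12 × 0.0196 = $54.37
Social Security (OASDI): only $140972.45 − $138507.25 = $2465.20 of this check is subject → $2465.20 × 0.0417 = $102.80
AD&D insurance premium: $32.64
Total deductions = $213.45 + $736.53 + $54.37 + $102.80 + $32.64 = $1139.79
Net pay = $2987.57 − $1139.79 = $1847.78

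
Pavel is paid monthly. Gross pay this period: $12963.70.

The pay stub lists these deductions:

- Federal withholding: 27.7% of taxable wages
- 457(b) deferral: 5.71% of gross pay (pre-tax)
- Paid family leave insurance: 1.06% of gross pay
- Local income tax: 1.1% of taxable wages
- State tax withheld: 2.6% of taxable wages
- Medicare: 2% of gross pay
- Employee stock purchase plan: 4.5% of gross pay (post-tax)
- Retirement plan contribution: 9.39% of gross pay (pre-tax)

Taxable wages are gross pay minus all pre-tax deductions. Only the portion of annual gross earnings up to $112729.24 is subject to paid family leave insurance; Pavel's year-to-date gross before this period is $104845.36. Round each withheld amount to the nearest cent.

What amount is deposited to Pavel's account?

$6624.03

457(b) deferral: $12963.70 × 0.0571 = $740.23
Retirement plan contribution: $12963.70 × 0.0939 = $1217.29
Pre-tax total = $740.23 + $1217.29 = $1957.52
Taxable wages = $12963.70 − $1957.52 = $11006.18
State tax withheld: $11006.18 × 0.026 = $286.16
Federal withholding: $11006.18 × 0.277 = $3048.71
Local income tax: $11006.18 × 0.011 = $121.07
Paid family leave insurance: only $112729.24 − $104845.36 = $7883.88 of this check is subject → $7883.88 × 0.0106 = $83.57
Medicare: $12963.70 × 0.02 = $259.27
Employee stock purchase plan: $12963.70 × 0.045 = $583.37
Total deductions = $740.23 + $1217.29 + $286.16 + $3048.71 + $121.07 + $83.57 + $259.27 + $583.37 = $6339.67
Net pay = $12963.70 − $6339.67 = $6624.03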